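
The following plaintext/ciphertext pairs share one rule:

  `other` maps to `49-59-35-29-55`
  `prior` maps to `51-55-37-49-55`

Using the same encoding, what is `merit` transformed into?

o(#15)→49 and t(#20)→59: differences scale by 2, so n = 2·pos + 19. Each letter becomes 2×(its alphabet position, a=1..z=26) + 19.
For merit: m=13→45, e=5→29, r=18→55, i=9→37, t=20→59.

45-29-55-37-59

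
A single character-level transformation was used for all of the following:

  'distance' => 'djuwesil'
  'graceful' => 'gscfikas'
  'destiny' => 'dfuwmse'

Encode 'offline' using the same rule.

oghomsk

In distance: d→d is +0, i→j is +1, s→u is +2, t→w is +3 — the shift increases by 1 each position. The shift increases by 1 at each position, starting from +0: 0, 1, 2, ….
Applying it to offline: o+0=o, f+1=g, f+2=h, l+3=o, i+4=m, n+5=s, e+6=k.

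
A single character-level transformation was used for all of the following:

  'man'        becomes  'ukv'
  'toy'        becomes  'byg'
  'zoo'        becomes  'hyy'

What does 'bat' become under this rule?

Two shifts are in play — +10 for a/e/i/o/u, +8 for every other letter.
Applying it to bat: b(cons)+8=j, a(vowel)+10=k, t(cons)+8=b.

jkb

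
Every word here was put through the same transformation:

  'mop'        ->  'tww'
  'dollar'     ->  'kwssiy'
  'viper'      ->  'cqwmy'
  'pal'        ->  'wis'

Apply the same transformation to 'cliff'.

jsqmm

The shift depends on letter class: consonant m→t is +7, but vowel o→w is +8. Two shifts are in play — +8 for a/e/i/o/u, +7 for every other letter.
Applying it to cliff: c(cons)+7=j, l(cons)+7=s, i(vowel)+8=q, f(cons)+7=m, f(cons)+7=m.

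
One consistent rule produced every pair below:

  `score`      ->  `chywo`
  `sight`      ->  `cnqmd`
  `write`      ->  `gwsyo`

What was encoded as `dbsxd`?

Shifts by position in score: pos 0: s→c (+10), pos 1: c→h (+5), pos 2: o→y (+10), pos 3: r→w (+5) — repeating every 2. A repeating key of period 2 is used — shifts +10, +5 over and over.
Undoing it on dbsxd: d−10=t, b−5=w, s−10=i, x−5=s, d−10=t.

twist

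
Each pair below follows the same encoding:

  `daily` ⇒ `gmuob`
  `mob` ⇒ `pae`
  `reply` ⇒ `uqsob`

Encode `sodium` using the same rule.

Two shifts are in play — +12 for a/e/i/o/u, +3 for every other letter.
For sodium: s(cons)+3=v, o(vowel)+12=a, d(cons)+3=g, i(vowel)+12=u, u(vowel)+12=g, m(cons)+3=p.

vagugp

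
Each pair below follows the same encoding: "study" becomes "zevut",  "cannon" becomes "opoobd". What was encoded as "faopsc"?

bronze

The output letters match the input read backwards, each shifted +1: study reversed is yduts. Two steps: reverse the string, then apply a Caesar shift of +1.
Undoing it on faopsc: shift back: f−1=e, a−1=z, o−1=n, p−1=o, s−1=r, c−1=b → eznorb; then reverse → bronze.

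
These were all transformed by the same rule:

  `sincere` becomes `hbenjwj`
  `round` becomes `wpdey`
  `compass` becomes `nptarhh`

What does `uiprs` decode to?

This is an affine cipher: with a=0,…,z=25, each position x becomes (11x+17) mod 26.
Decoding uiprs: u(20)→19·(20−17)≡5=f; i(8)→19·(8−17)≡11=l; p(15)→19·(15−17)≡14=o; r(17)→19·(17−17)≡0=a; s(18)→19·(18−17)≡19=t (all mod 26).

float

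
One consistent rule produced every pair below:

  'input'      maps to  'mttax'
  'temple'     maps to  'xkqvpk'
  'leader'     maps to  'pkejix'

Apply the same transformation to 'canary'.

Shifts by position in input: pos 0: i→m (+4), pos 1: n→t (+6), pos 2: p→t (+4), pos 3: u→a (+6) — repeating every 2. It's a Vigenère-style cipher with numeric key [4,6]: position i shifts by key[i mod 2].
On canary: c+4=g, a+6=g, n+4=r, a+6=g, r+4=v, y+6=e.

ggrgve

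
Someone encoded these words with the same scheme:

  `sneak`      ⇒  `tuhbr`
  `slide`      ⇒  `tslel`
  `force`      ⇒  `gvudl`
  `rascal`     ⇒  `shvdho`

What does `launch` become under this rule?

mhxojk

The shifts repeat in a cycle of length 3: positions 0,1,… shift by +1, +7, +3, then the pattern repeats.
For launch: l+1=m, a+7=h, u+3=x, n+1=o, c+7=j, h+3=k.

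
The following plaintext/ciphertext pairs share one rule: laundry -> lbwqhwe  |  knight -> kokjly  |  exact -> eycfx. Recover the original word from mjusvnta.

In laundry: l→l is +0, a→b is +1, u→w is +2, n→q is +3 — the shift increases by 1 each position. Letter i (0-indexed) is shifted by i+0, so successive shifts are 0, 1, 2, ….
Reversing it on mjusvnta: m−0=m, j−1=i, u−2=s, s−3=p, v−4=r, n−5=i, t−6=n, a−7=t.

misprint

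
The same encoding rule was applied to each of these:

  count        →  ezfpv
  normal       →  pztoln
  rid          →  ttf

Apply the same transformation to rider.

The shift depends on letter class: consonant c→e is +2, but vowel o→z is +11. The rule splits by letter class: vowels +11, consonants +2.
On rider: r(cons)+2=t, i(vowel)+11=t, d(cons)+2=f, e(vowel)+11=p, r(cons)+2=t.

ttfpt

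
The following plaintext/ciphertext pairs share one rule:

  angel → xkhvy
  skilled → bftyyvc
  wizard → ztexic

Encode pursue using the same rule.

wnibnv

a(0)→x(23) and n(13)→k(10) fit y≡19x+23 (mod 26); the inverse of 19 mod 26 is 11. Treating letters as 0–25, the rule is x ↦ 19x + 23 (mod 26).
Applying it to pursue: p(15)→19·15+23≡22=w; u(20)→19·20+23≡13=n; r(17)→19·17+23≡8=i; s(18)→19·18+23≡1=b; u(20)→19·20+23≡13=n; e(4)→19·4+23≡21=v (all mod 26).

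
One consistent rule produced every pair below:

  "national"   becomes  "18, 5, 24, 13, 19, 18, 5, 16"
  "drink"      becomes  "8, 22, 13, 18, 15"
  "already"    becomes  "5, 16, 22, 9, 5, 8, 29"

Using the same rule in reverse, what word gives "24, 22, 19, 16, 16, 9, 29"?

n is letter #14 and maps to 18: an offset of 4. Each letter is replaced by its alphabet position (a=1..z=26) + 4.
Undoing it on 24, 22, 19, 16, 16, 9, 29: 24→(24−4)÷1=20=t, 22→(22−4)÷1=18=r, 19→(19−4)÷1=15=o, 16→(16−4)÷1=12=l, 16→(16−4)÷1=12=l, 9→(9−4)÷1=5=e, 29→(29−4)÷1=25=y.

trolley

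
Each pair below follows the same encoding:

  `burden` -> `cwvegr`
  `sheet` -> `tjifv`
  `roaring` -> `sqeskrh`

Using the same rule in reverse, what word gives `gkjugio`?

It's a Vigenère-style cipher with numeric key [1,2,4]: position i shifts by key[i mod 3].
Reversing it on gkjugio: g−1=f, k−2=i, j−4=f, u−1=t, g−2=e, i−4=e, o−1=n.

fifteen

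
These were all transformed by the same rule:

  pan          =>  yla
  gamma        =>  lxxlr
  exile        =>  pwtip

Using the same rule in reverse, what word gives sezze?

The output letters match the input read backwards, each shifted +11: pan reversed is nap. Two steps: reverse the string, then apply a Caesar shift of +11.
Decoding sezze: shift back: s−11=h, e−11=t, z−11=o, z−11=o, e−11=t → htoot; then reverse → tooth.

tooth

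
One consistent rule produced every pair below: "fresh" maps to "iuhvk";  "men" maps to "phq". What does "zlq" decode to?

Compare letters: f→i is +3, r→u is +3, e→h is +3 — a constant shift. Each letter is shifted forward by 3 in the alphabet (a Caesar shift of +3).
Undoing it on zlq: z−3=w, l−3=i, q−3=n.

win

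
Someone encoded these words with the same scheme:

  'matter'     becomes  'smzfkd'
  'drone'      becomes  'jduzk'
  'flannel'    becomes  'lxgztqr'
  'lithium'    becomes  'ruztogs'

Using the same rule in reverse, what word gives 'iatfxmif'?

contract

Shifts by position in matter: pos 0: m→s (+6), pos 1: a→m (+12), pos 2: t→z (+6), pos 3: t→f (+12) — repeating every 2. The shifts repeat in a cycle of length 2: positions 0,1,… shift by +6, +12, then the pattern repeats.
Undoing it on iatfxmif: i−6=c, a−12=o, t−6=n, f−12=t, x−6=r, m−12=a, i−6=c, f−12=t.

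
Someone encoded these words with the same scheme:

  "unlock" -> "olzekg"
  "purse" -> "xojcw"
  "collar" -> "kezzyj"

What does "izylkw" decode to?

glance

u(20)→o(14) and n(13)→l(11) fit y≡19x+24 (mod 26); the inverse of 19 mod 26 is 11. This is an affine cipher: with a=0,…,z=25, each position x becomes (19x+24) mod 26.
Undoing it on izylkw: i(8)→11·(8−24)≡6=g; z(25)→11·(25−24)≡11=l; y(24)→11·(24−24)≡0=a; l(11)→11·(11−24)≡13=n; k(10)→11·(10−24)≡2=c; w(22)→11·(22−24)≡4=e (all mod 26).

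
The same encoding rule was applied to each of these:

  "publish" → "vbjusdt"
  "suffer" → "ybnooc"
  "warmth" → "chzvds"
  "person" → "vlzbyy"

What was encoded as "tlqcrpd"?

In publish: p→v is +6, u→b is +7, b→j is +8, l→u is +9 — the shift increases by 1 each position. Each letter shifts forward by (position + 6), i.e. 6, 7, 8, … — the shift grows by one for each successive letter.
Reversing it on tlqcrpd: t−6=n, l−7=e, q−8=i, c−9=t, r−10=h, p−11=e, d−12=r.

neither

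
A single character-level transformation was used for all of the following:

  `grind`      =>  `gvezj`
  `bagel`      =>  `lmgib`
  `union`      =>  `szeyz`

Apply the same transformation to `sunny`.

uszzo

g(6)→g(6) and r(17)→v(21) fit y≡25x+12 (mod 26); the inverse of 25 mod 26 is 25. Each letter's alphabet position (a=0..z=25) is mapped through 25·x+12 mod 26 — an affine cipher.
On sunny: s(18)→25·18+12≡20=u; u(20)→25·20+12≡18=s; n(13)→25·13+12≡25=z; n(13)→25·13+12≡25=z; y(24)→25·24+12≡14=o (all mod 26).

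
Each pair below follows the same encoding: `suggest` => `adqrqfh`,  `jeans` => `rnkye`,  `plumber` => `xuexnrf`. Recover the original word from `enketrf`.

Each letter shifts forward by (position + 8), i.e. 8, 9, 10, … — the shift grows by one for each successive letter.
Reversing it on enketrf: e−8=w, n−9=e, k−10=a, e−11=t, t−12=h, r−13=e, f−14=r.

weather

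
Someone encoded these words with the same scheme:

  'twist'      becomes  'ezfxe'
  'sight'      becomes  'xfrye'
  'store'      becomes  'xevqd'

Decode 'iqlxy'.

t(19)→e(4) and w(22)→z(25) fit y≡7x+1 (mod 26); the inverse of 7 mod 26 is 15. Each letter's alphabet position (a=0..z=25) is mapped through 7·x+1 mod 26 — an affine cipher.
Decoding iqlxy: i(8)→15·(8−1)≡1=b; q(16)→15·(16−1)≡17=r; l(11)→15·(11−1)≡20=u; x(23)→15·(23−1)≡18=s; y(24)→15·(24−1)≡7=h (all mod 26).

brush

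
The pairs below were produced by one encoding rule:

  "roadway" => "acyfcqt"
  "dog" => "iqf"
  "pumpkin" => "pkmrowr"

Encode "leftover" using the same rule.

tgxqvhgn

Two steps: reverse the string, then apply a Caesar shift of +2.
For leftover: reverse → revotfel; then shift: r+2=t, e+2=g, v+2=x, o+2=q, t+2=v, f+2=h, e+2=g, l+2=n.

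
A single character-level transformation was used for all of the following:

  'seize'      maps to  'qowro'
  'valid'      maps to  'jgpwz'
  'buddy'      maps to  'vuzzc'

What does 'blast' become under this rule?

vpgqf

s(18)→q(16) and e(4)→o(14) fit y≡15x+6 (mod 26); the inverse of 15 mod 26 is 7. Treating letters as 0–25, the rule is x ↦ 15x + 6 (mod 26).
On blast: b(1)→15·1+6≡21=v; l(11)→15·11+6≡15=p; a(0)→15·0+6≡6=g; s(18)→15·18+6≡16=q; t(19)→15·19+6≡5=f (all mod 26).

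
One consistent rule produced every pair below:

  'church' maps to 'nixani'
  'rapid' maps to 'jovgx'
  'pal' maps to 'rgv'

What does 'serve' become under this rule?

kbxky

Two steps: reverse the string, then apply a Caesar shift of +6.
Applying it to serve: reverse → evres; then shift: e+6=k, v+6=b, r+6=x, e+6=k, s+6=y.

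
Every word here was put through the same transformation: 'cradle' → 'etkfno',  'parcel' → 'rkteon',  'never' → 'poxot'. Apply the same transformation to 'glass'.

inkuu

Vowels shift forward by 10 and consonants shift forward by 2.
For glass: g(cons)+2=i, l(cons)+2=n, a(vowel)+10=k, s(cons)+2=u, s(cons)+2=u.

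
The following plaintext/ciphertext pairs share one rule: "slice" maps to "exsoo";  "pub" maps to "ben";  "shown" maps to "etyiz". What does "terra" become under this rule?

foddk

The shift depends on letter class: consonant s→e is +12, but vowel i→s is +10. The rule splits by letter class: vowels +10, consonants +12.
On terra: t(cons)+12=f, e(vowel)+10=o, r(cons)+12=d, r(cons)+12=d, a(vowel)+10=k.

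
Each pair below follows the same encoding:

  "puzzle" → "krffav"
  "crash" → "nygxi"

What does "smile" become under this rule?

The output letters match the input read backwards, each shifted +6: puzzle reversed is elzzup. The word is reversed, then every letter is shifted forward by 6.
For smile: reverse → elims; then shift: e+6=k, l+6=r, i+6=o, m+6=s, s+6=y.

krosy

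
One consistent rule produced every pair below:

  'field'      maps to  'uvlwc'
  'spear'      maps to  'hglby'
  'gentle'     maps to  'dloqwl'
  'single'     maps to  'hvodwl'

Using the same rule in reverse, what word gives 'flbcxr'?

f(5)→u(20) and i(8)→v(21) fit y≡9x+1 (mod 26); the inverse of 9 mod 26 is 3. This is an affine cipher: with a=0,…,z=25, each position x becomes (9x+1) mod 26.
Decoding flbcxr: f(5)→3·(5−1)≡12=m; l(11)→3·(11−1)≡4=e; b(1)→3·(1−1)≡0=a; c(2)→3·(2−1)≡3=d; x(23)→3·(23−1)≡14=o; r(17)→3·(17−1)≡22=w (all mod 26).

meadow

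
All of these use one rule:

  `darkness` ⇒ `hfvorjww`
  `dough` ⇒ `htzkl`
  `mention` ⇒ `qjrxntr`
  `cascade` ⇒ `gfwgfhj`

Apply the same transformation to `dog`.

Vowels shift forward by 5 and consonants shift forward by 4.
Applying it to dog: d(cons)+4=h, o(vowel)+5=t, g(cons)+4=k.

htk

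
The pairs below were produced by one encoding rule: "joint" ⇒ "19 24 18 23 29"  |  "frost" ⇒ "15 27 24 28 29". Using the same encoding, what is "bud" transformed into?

11 30 13

j is letter #10 and maps to 19: an offset of 9. The number is (letter's place in the alphabet, a=1) + 9.
Applying it to bud: b=2→11, u=21→30, d=4→13.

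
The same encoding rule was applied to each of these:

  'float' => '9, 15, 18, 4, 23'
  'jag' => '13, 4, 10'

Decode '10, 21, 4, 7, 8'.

Letters become their 1-based position plus 3 (so a→4, b→5, …).
Decoding 10, 21, 4, 7, 8: 10→(10−3)÷1=7=g, 21→(21−3)÷1=18=r, 4→(4−3)÷1=1=a, 7→(7−3)÷1=4=d, 8→(8−3)÷1=5=e.

grade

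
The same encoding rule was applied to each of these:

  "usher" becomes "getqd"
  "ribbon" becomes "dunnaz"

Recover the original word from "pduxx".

Compare letters: u→g is +12, s→e is +12, h→t is +12 — a constant shift. This is a Caesar cipher with shift 12.
Undoing it on pduxx: p−12=d, d−12=r, u−12=i, x−12=l, x−12=l.

drill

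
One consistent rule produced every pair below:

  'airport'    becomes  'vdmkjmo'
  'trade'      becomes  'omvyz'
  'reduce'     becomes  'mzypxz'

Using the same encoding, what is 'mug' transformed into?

hpb

Compare letters: a→v is +21, i→d is +21, r→m is +21 — a constant shift. It's a constant shift of +21 (ROT21).
On mug: m+21=h, u+21=p, g+21=b.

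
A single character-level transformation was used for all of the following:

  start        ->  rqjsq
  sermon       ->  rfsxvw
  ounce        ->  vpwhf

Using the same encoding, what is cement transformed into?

hfxfwq

s(18)→r(17) and t(19)→q(16) fit y≡25x+9 (mod 26); the inverse of 25 mod 26 is 25. Treating letters as 0–25, the rule is x ↦ 25x + 9 (mod 26).
Applying it to cement: c(2)→25·2+9≡7=h; e(4)→25·4+9≡5=f; m(12)→25·12+9≡23=x; e(4)→25·4+9≡5=f; n(13)→25·13+9≡22=w; t(19)→25·19+9≡16=q (all mod 26).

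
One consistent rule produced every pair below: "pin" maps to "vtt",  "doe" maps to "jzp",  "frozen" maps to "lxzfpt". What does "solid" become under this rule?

The shift depends on letter class: consonant p→v is +6, but vowel i→t is +11. Two shifts are in play — +11 for a/e/i/o/u, +6 for every other letter.
For solid: s(cons)+6=y, o(vowel)+11=z, l(cons)+6=r, i(vowel)+11=t, d(cons)+6=j.

yzrtj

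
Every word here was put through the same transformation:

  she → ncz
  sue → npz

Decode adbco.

fight

Compare letters: s→n is +21, h→c is +21, e→z is +21 — a constant shift. Each letter is shifted forward by 21 in the alphabet (a Caesar shift of +21).
Undoing it on adbco: a−21=f, d−21=i, b−21=g, c−21=h, o−21=t.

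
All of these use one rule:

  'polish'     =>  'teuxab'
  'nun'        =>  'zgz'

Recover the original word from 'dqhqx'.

The word is reversed, then every letter is shifted forward by 12.
Reversing it on dqhqx: shift back: d−12=r, q−12=e, h−12=v, q−12=e, x−12=l → revel; then reverse → lever.

lever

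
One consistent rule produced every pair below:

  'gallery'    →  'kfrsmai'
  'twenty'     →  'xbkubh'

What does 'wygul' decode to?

stand

In gallery: g→k is +4, a→f is +5, l→r is +6, l→s is +7 — the shift increases by 1 each position. Each letter shifts forward by (position + 4), i.e. 4, 5, 6, … — the shift grows by one for each successive letter.
Decoding wygul: w−4=s, y−5=t, g−6=a, u−7=n, l−8=d.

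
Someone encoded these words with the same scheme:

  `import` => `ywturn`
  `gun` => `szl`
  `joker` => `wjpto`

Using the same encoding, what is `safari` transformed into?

Read the word backwards and shift each letter +5.
On safari: reverse → irafas; then shift: i+5=n, r+5=w, a+5=f, f+5=k, a+5=f, s+5=x.

nwfkfx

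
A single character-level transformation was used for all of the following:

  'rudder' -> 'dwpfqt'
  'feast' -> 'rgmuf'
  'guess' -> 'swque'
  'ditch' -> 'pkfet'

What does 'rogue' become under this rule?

dqswq

The shifts repeat in a cycle of length 2: positions 0,1,… shift by +12, +2, then the pattern repeats.
On rogue: r+12=d, o+2=q, g+12=s, u+2=w, e+12=q.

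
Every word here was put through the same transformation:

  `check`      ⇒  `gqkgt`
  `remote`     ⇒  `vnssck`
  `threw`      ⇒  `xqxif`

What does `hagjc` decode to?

Shifts by position in check: pos 0: c→g (+4), pos 1: h→q (+9), pos 2: e→k (+6), pos 3: c→g (+4), pos 4: k→t (+9) — repeating every 3. It's a Vigenère-style cipher with numeric key [4,9,6]: position i shifts by key[i mod 3].
Decoding hagjc: h−4=d, a−9=r, g−6=a, j−4=f, c−9=t.

draft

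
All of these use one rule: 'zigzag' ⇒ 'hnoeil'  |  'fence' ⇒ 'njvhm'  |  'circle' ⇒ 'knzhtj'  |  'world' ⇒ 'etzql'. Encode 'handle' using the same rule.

The shifts repeat in a cycle of length 2: positions 0,1,… shift by +8, +5, then the pattern repeats.
On handle: h+8=p, a+5=f, n+8=v, d+5=i, l+8=t, e+5=j.

pfvitj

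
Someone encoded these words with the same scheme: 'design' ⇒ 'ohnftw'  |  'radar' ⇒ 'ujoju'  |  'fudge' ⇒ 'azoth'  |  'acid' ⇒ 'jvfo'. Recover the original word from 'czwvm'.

d(3)→o(14) and e(4)→h(7) fit y≡19x+9 (mod 26); the inverse of 19 mod 26 is 11. This is an affine cipher: with a=0,…,z=25, each position x becomes (19x+9) mod 26.
Decoding czwvm: c(2)→11·(2−9)≡1=b; z(25)→11·(25−9)≡20=u; w(22)→11·(22−9)≡13=n; v(21)→11·(21−9)≡2=c; m(12)→11·(12−9)≡7=h (all mod 26).

bunch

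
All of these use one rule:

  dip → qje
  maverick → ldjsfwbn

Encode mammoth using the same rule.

Two steps: reverse the string, then apply a Caesar shift of +1.
Applying it to mammoth: reverse → htommam; then shift: h+1=i, t+1=u, o+1=p, m+1=n, m+1=n, a+1=b, m+1=n.

iupnnbn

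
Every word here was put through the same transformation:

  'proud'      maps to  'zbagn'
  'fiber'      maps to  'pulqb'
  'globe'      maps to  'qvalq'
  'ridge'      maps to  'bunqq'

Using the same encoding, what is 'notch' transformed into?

xadmr

The shift depends on letter class: consonant p→z is +10, but vowel o→a is +12. The rule splits by letter class: vowels +12, consonants +10.
For notch: n(cons)+10=x, o(vowel)+12=a, t(cons)+10=d, c(cons)+10=m, h(cons)+10=r.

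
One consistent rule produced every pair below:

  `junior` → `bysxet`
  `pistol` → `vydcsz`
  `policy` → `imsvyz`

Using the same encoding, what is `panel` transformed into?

voxkz

The output letters match the input read backwards, each shifted +10: junior reversed is roinuj. Read the word backwards and shift each letter +10.
Applying it to panel: reverse → lenap; then shift: l+10=v, e+10=o, n+10=x, a+10=k, p+10=z.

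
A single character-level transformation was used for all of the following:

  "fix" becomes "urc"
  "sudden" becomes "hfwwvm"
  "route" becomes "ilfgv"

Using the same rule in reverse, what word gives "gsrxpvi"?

thicker

Each pair mirrors across the alphabet (f↔u, i↔r, x↔c): positions sum to 25. Letters are reflected about the middle of the alphabet (position → 25−position): Atbash.
Decoding gsrxpvi: g↔t, s↔h, r↔i, x↔c, p↔k, v↔e, i↔r.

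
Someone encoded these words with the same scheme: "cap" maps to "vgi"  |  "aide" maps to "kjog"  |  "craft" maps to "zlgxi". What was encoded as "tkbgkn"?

heaven

Read the word backwards and shift each letter +6.
Reversing it on tkbgkn: shift back: t−6=n, k−6=e, b−6=v, g−6=a, k−6=e, n−6=h → nevaeh; then reverse → heaven.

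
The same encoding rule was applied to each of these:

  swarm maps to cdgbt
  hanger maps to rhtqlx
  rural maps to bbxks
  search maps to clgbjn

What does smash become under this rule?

Shifts by position in swarm: pos 0: s→c (+10), pos 1: w→d (+7), pos 2: a→g (+6), pos 3: r→b (+10), pos 4: m→t (+7) — repeating every 3. It's a Vigenère-style cipher with numeric key [10,7,6]: position i shifts by key[i mod 3].
Applying it to smash: s+10=c, m+7=t, a+6=g, s+10=c, h+7=o.

ctgco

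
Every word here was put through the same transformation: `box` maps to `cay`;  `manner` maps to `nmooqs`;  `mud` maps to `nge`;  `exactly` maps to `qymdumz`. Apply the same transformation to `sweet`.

The shift depends on letter class: consonant b→c is +1, but vowel o→a is +12. Vowels shift forward by 12 and consonants shift forward by 1.
Applying it to sweet: s(cons)+1=t, w(cons)+1=x, e(vowel)+12=q, e(vowel)+12=q, t(cons)+1=u.

txqqu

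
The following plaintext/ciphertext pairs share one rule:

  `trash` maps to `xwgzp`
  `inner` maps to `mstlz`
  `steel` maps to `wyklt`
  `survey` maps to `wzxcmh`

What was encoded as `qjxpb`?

merit

In trash: t→x is +4, r→w is +5, a→g is +6, s→z is +7 — the shift increases by 1 each position. The shift increases by 1 at each position, starting from +4: 4, 5, 6, ….
Decoding qjxpb: q−4=m, j−5=e, x−6=r, p−7=i, b−8=t.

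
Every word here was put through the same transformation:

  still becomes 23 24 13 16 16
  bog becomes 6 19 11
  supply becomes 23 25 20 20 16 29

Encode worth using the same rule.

s is letter #19 and maps to 23: an offset of 4. Letters become their 1-based position plus 4 (so a→5, b→6, …).
On worth: w=23→27, o=15→19, r=18→22, t=20→24, h=8→12.

27 19 22 24 12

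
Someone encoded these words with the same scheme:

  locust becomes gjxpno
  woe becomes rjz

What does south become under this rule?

It's a constant shift of +21 (ROT21).
Applying it to south: s+21=n, o+21=j, u+21=p, t+21=o, h+21=c.

njpoc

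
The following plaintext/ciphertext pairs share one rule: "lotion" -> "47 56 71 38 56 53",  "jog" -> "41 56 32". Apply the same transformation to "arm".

14 65 50

Each letter becomes 3×(its alphabet position, a=1..z=26) + 11.
On arm: a=1→14, r=18→65, m=13→50.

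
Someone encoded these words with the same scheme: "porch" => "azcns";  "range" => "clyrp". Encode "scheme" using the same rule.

Compare letters: p→a is +11, o→z is +11, r→c is +11 — a constant shift. Each letter is shifted forward by 11 in the alphabet (a Caesar shift of +11).
Applying it to scheme: s+11=d, c+11=n, h+11=s, e+11=p, m+11=x, e+11=p.

dnspxp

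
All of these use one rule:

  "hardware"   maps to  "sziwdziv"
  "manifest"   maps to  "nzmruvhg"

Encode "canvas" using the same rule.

xzmezh

Each pair mirrors across the alphabet (h↔s, a↔z, r↔i): positions sum to 25. Each letter is replaced by its mirror in the alphabet: a↔z, b↔y, c↔x, and so on (the Atbash cipher).
On canvas: c↔x, a↔z, n↔m, v↔e, a↔z, s↔h.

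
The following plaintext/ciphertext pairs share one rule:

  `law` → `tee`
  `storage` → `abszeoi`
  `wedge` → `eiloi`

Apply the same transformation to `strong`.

abzsvo

Two shifts are in play — +4 for a/e/i/o/u, +8 for every other letter.
On strong: s(cons)+8=a, t(cons)+8=b, r(cons)+8=z, o(vowel)+4=s, n(cons)+8=v, g(cons)+8=o.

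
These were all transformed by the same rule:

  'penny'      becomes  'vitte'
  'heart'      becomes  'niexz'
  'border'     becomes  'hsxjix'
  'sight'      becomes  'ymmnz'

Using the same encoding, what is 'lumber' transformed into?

The shift depends on letter class: consonant p→v is +6, but vowel e→i is +4. Vowels shift forward by 4 and consonants shift forward by 6.
For lumber: l(cons)+6=r, u(vowel)+4=y, m(cons)+6=s, b(cons)+6=h, e(vowel)+4=i, r(cons)+6=x.

ryshix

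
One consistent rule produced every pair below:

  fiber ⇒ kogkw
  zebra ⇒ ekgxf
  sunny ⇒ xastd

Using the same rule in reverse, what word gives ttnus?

onion

Shifts by position in fiber: pos 0: f→k (+5), pos 1: i→o (+6), pos 2: b→g (+5), pos 3: e→k (+6) — repeating every 2. The shifts repeat in a cycle of length 2: positions 0,1,… shift by +5, +6, then the pattern repeats.
Undoing it on ttnus: t−5=o, t−6=n, n−5=i, u−6=o, s−5=n.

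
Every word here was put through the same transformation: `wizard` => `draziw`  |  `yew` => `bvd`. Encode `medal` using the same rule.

nvwzo

Each pair mirrors across the alphabet (w↔d, i↔r, z↔a): positions sum to 25. Letters are reflected about the middle of the alphabet (position → 25−position): Atbash.
For medal: m↔n, e↔v, d↔w, a↔z, l↔o.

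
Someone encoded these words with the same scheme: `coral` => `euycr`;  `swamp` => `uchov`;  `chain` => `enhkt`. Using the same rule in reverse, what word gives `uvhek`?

space

Shifts by position in coral: pos 0: c→e (+2), pos 1: o→u (+6), pos 2: r→y (+7), pos 3: a→c (+2), pos 4: l→r (+6) — repeating every 3. The shifts repeat in a cycle of length 3: positions 0,1,… shift by +2, +6, +7, then the pattern repeats.
Reversing it on uvhek: u−2=s, v−6=p, h−7=a, e−2=c, k−6=e.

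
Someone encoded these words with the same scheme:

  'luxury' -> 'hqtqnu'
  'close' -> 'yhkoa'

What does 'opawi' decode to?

steam

Compare letters: l→h is +22, u→q is +22, x→t is +22 — a constant shift. Each letter is shifted forward by 22 in the alphabet (a Caesar shift of +22).
Undoing it on opawi: o−22=s, p−22=t, a−22=e, w−22=a, i−22=m.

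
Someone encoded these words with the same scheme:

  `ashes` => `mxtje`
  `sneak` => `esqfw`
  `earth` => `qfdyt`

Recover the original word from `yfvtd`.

Shifts by position in ashes: pos 0: a→m (+12), pos 1: s→x (+5), pos 2: h→t (+12), pos 3: e→j (+5) — repeating every 2. A repeating key of period 2 is used — shifts +12, +5 over and over.
Undoing it on yfvtd: y−12=m, f−5=a, v−12=j, t−5=o, d−12=r.

major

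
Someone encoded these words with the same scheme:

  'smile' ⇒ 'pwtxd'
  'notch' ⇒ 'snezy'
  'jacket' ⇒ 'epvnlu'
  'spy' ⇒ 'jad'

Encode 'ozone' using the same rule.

The output letters match the input read backwards, each shifted +11: smile reversed is elims. Read the word backwards and shift each letter +11.
Applying it to ozone: reverse → enozo; then shift: e+11=p, n+11=y, o+11=z, z+11=k, o+11=z.

pyzkz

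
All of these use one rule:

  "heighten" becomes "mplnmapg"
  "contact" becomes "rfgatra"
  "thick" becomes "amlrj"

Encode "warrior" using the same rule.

xtcclfc

h(7)→m(12) and e(4)→p(15) fit y≡25x+19 (mod 26); the inverse of 25 mod 26 is 25. Treating letters as 0–25, the rule is x ↦ 25x + 19 (mod 26).
For warrior: w(22)→25·22+19≡23=x; a(0)→25·0+19≡19=t; r(17)→25·17+19≡2=c; r(17)→25·17+19≡2=c; i(8)→25·8+19≡11=l; o(14)→25·14+19≡5=f; r(17)→25·17+19≡2=c (all mod 26).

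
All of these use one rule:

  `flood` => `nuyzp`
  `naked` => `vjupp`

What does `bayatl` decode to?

In flood: f→n is +8, l→u is +9, o→y is +10, o→z is +11 — the shift increases by 1 each position. Letter i (0-indexed) is shifted by i+8, so successive shifts are 8, 9, 10, ….
Reversing it on bayatl: b−8=t, a−9=r, y−10=o, a−11=p, t−12=h, l−13=y.

trophy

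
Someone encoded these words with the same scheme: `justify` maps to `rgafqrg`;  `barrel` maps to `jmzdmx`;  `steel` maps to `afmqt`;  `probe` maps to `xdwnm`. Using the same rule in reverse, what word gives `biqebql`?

twisted

It's a Vigenère-style cipher with numeric key [8,12]: position i shifts by key[i mod 2].
Reversing it on biqebql: b−8=t, i−12=w, q−8=i, e−12=s, b−8=t, q−12=e, l−8=d.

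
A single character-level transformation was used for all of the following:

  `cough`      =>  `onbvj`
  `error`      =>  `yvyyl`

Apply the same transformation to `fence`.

The output letters match the input read backwards, each shifted +7: cough reversed is hguoc. Read the word backwards and shift each letter +7.
Applying it to fence: reverse → ecnef; then shift: e+7=l, c+7=j, n+7=u, e+7=l, f+7=m.

ljulm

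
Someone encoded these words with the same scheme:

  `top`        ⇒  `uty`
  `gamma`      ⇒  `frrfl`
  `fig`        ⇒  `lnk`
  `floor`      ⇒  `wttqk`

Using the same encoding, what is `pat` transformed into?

The output letters match the input read backwards, each shifted +5: top reversed is pot. The word is reversed, then every letter is shifted forward by 5.
Applying it to pat: reverse → tap; then shift: t+5=y, a+5=f, p+5=u.

yfu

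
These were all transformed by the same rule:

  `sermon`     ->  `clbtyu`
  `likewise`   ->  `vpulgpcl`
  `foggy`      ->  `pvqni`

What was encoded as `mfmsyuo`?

cyclone

Shifts by position in sermon: pos 0: s→c (+10), pos 1: e→l (+7), pos 2: r→b (+10), pos 3: m→t (+7) — repeating every 2. It's a Vigenère-style cipher with numeric key [10,7]: position i shifts by key[i mod 2].
Decoding mfmsyuo: m−10=c, f−7=y, m−10=c, s−7=l, y−10=o, u−7=n, o−10=e.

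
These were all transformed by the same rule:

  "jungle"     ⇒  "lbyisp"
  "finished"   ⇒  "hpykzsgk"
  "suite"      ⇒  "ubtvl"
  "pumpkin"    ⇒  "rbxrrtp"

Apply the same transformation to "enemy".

Shifts by position in jungle: pos 0: j→l (+2), pos 1: u→b (+7), pos 2: n→y (+11), pos 3: g→i (+2), pos 4: l→s (+7), pos 5: e→p (+11) — repeating every 3. It's a Vigenère-style cipher with numeric key [2,7,11]: position i shifts by key[i mod 3].
For enemy: e+2=g, n+7=u, e+11=p, m+2=o, y+7=f.

gupof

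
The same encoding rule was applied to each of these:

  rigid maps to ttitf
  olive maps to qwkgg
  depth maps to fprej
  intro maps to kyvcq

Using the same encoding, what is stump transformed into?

Shifts by position in rigid: pos 0: r→t (+2), pos 1: i→t (+11), pos 2: g→i (+2), pos 3: i→t (+11) — repeating every 2. The shifts repeat in a cycle of length 2: positions 0,1,… shift by +2, +11, then the pattern repeats.
Applying it to stump: s+2=u, t+11=e, u+2=w, m+11=x, p+2=r.

uewxr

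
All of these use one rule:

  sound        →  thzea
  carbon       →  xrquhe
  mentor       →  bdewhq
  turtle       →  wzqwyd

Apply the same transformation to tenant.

wderew

s(18)→t(19) and o(14)→h(7) fit y≡3x+17 (mod 26); the inverse of 3 mod 26 is 9. Treating letters as 0–25, the rule is x ↦ 3x + 17 (mod 26).
On tenant: t(19)→3·19+17≡22=w; e(4)→3·4+17≡3=d; n(13)→3·13+17≡4=e; a(0)→3·0+17≡17=r; n(13)→3·13+17≡4=e; t(19)→3·19+17≡22=w (all mod 26).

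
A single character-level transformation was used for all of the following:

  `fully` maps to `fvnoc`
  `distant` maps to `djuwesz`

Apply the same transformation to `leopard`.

lfqsewj

In fully: f→f is +0, u→v is +1, l→n is +2, l→o is +3 — the shift increases by 1 each position. Letter i (0-indexed) is shifted by i+0, so successive shifts are 0, 1, 2, ….
On leopard: l+0=l, e+1=f, o+2=q, p+3=s, a+4=e, r+5=w, d+6=j.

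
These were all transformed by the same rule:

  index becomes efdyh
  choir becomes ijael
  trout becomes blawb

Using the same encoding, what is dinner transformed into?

i(8)→e(4) and n(13)→f(5) fit y≡21x+18 (mod 26); the inverse of 21 mod 26 is 5. Treating letters as 0–25, the rule is x ↦ 21x + 18 (mod 26).
For dinner: d(3)→21·3+18≡3=d; i(8)→21·8+18≡4=e; n(13)→21·13+18≡5=f; n(13)→21·13+18≡5=f; e(4)→21·4+18≡24=y; r(17)→21·17+18≡11=l (all mod 26).

deffyl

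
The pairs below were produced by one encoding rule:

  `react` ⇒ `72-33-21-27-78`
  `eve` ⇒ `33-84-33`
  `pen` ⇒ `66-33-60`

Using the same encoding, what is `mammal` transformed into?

57-21-57-57-21-54

r(#18)→72 and e(#5)→33: differences scale by 3, so n = 3·pos + 18. Each letter becomes 3×(its alphabet position, a=1..z=26) + 18.
For mammal: m=13→57, a=1→21, m=13→57, m=13→57, a=1→21, l=12→54.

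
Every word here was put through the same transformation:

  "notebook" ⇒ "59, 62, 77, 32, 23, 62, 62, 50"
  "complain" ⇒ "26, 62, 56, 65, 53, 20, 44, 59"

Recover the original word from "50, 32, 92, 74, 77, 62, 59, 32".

keystone

Each letter becomes 3×(its alphabet position, a=1..z=26) + 17.
Undoing it on 50, 32, 92, 74, 77, 62, 59, 32: 50→(50−17)÷3=11=k, 32→(32−17)÷3=5=e, 92→(92−17)÷3=25=y, 74→(74−17)÷3=19=s, 77→(77−17)÷3=20=t, 62→(62−17)÷3=15=o, 59→(59−17)÷3=14=n, 32→(32−17)÷3=5=e.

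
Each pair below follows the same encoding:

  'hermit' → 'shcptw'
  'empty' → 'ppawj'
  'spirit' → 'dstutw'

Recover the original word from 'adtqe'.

Shifts by position in hermit: pos 0: h→s (+11), pos 1: e→h (+3), pos 2: r→c (+11), pos 3: m→p (+3) — repeating every 2. It's a Vigenère-style cipher with numeric key [11,3]: position i shifts by key[i mod 2].
Decoding adtqe: a−11=p, d−3=a, t−11=i, q−3=n, e−11=t.

paint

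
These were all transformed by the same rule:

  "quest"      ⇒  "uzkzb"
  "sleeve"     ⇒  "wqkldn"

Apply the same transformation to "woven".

Letter i (0-indexed) is shifted by i+4, so successive shifts are 4, 5, 6, ….
On woven: w+4=a, o+5=t, v+6=b, e+7=l, n+8=v.

atblv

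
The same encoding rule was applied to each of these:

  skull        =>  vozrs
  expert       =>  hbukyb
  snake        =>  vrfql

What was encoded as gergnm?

damage

In skull: s→v is +3, k→o is +4, u→z is +5, l→r is +6 — the shift increases by 1 each position. Letter i (0-indexed) is shifted by i+3, so successive shifts are 3, 4, 5, ….
Undoing it on gergnm: g−3=d, e−4=a, r−5=m, g−6=a, n−7=g, m−8=e.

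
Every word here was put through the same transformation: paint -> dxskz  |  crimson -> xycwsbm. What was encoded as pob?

ref

The output letters match the input read backwards, each shifted +10: paint reversed is tniap. Read the word backwards and shift each letter +10.
Decoding pob: shift back: p−10=f, o−10=e, b−10=r → fer; then reverse → ref.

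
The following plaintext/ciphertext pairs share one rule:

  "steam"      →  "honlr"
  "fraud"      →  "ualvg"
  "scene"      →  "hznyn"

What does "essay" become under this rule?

s(18)→h(7) and t(19)→o(14) fit y≡7x+11 (mod 26); the inverse of 7 mod 26 is 15. This is an affine cipher: with a=0,…,z=25, each position x becomes (7x+11) mod 26.
For essay: e(4)→7·4+11≡13=n; s(18)→7·18+11≡7=h; s(18)→7·18+11≡7=h; a(0)→7·0+11≡11=l; y(24)→7·24+11≡23=x (all mod 26).

nhhlx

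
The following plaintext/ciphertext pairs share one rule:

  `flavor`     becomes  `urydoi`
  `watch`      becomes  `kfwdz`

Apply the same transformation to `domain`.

qldprg

The output letters match the input read backwards, each shifted +3: flavor reversed is rovalf. Two steps: reverse the string, then apply a Caesar shift of +3.
On domain: reverse → niamod; then shift: n+3=q, i+3=l, a+3=d, m+3=p, o+3=r, d+3=g.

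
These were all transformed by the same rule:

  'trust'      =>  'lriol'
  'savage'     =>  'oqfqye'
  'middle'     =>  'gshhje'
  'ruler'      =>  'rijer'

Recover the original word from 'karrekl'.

correct

t(19)→l(11) and r(17)→r(17) fit y≡23x+16 (mod 26); the inverse of 23 mod 26 is 17. Treating letters as 0–25, the rule is x ↦ 23x + 16 (mod 26).
Undoing it on karrekl: k(10)→17·(10−16)≡2=c; a(0)→17·(0−16)≡14=o; r(17)→17·(17−16)≡17=r; r(17)→17·(17−16)≡17=r; e(4)→17·(4−16)≡4=e; k(10)→17·(10−16)≡2=c; l(11)→17·(11−16)≡19=t (all mod 26).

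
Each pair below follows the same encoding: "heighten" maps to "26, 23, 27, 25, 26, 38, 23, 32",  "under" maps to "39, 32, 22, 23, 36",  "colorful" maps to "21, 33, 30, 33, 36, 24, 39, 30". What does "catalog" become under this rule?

h is letter #8 and maps to 26: an offset of 18. Each letter is replaced by its alphabet position (a=1..z=26) + 18.
For catalog: c=3→21, a=1→19, t=20→38, a=1→19, l=12→30, o=15→33, g=7→25.

21, 19, 38, 19, 30, 33, 25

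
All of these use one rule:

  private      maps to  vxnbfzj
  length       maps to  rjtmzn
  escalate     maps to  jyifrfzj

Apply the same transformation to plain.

The shift depends on letter class: consonant p→v is +6, but vowel i→n is +5. Vowels shift forward by 5 and consonants shift forward by 6.
For plain: p(cons)+6=v, l(cons)+6=r, a(vowel)+5=f, i(vowel)+5=n, n(cons)+6=t.

vrfnt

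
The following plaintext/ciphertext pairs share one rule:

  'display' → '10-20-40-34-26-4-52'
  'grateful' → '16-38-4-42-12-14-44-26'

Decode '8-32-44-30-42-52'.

county

The formula is n = 2×(alphabet index, a=1) + 2.
Undoing it on 8-32-44-30-42-52: 8→(8−2)÷2=3=c, 32→(32−2)÷2=15=o, 44→(44−2)÷2=21=u, 30→(30−2)÷2=14=n, 42→(42−2)÷2=20=t, 52→(52−2)÷2=25=y.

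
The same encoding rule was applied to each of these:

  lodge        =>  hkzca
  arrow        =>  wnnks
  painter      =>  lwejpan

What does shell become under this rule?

odahh

Compare letters: l→h is +22, o→k is +22, d→z is +22 — a constant shift. Every letter moves 22 places later in the alphabet, wrapping around z→a.
On shell: s+22=o, h+22=d, e+22=a, l+22=h, l+22=h.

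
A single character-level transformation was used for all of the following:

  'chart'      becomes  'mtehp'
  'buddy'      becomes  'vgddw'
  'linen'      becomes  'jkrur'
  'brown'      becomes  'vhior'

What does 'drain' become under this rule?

dhekr

Treating letters as 0–25, the rule is x ↦ 17x + 4 (mod 26).
For drain: d(3)→17·3+4≡3=d; r(17)→17·17+4≡7=h; a(0)→17·0+4≡4=e; i(8)→17·8+4≡10=k; n(13)→17·13+4≡17=r (all mod 26).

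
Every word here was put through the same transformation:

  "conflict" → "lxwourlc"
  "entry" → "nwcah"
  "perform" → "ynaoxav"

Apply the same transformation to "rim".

This is a Caesar cipher with shift 9.
For rim: r+9=a, i+9=r, m+9=v.

arv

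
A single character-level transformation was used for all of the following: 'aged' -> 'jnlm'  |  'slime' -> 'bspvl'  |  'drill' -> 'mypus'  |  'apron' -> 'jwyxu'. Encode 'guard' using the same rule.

pbhak

Shifts by position in aged: pos 0: a→j (+9), pos 1: g→n (+7), pos 2: e→l (+7), pos 3: d→m (+9) — repeating every 3. It's a Vigenère-style cipher with numeric key [9,7,7]: position i shifts by key[i mod 3].
On guard: g+9=p, u+7=b, a+7=h, r+9=a, d+7=k.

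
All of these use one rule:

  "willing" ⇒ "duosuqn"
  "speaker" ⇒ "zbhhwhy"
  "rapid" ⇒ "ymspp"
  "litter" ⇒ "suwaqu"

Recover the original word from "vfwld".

The shifts repeat in a cycle of length 3: positions 0,1,… shift by +7, +12, +3, then the pattern repeats.
Undoing it on vfwld: v−7=o, f−12=t, w−3=t, l−7=e, d−12=r.

otter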